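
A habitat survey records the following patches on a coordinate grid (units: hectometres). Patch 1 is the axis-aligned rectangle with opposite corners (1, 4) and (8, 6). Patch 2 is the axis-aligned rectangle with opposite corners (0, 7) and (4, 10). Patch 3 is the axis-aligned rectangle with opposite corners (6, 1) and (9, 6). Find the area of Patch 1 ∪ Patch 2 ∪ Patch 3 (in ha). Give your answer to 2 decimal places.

37.00

By inclusion–exclusion:
Individual areas: |Patch 1| = 14, |Patch 2| = 12, |Patch 3| = 15.
|Patch 1∩Patch 2| = 0 (no overlap).
|Patch 1∩Patch 3|: x∈[6,8], y∈[4,6] → 2·2 = 4.
|Patch 2∩Patch 3| = 0 (no overlap).
|Patch 1∩Patch 2∩Patch 3| = 0.
|Patch 1 ∪ Patch 2 ∪ Patch 3| = 41 − 4 + 0 = 37.00.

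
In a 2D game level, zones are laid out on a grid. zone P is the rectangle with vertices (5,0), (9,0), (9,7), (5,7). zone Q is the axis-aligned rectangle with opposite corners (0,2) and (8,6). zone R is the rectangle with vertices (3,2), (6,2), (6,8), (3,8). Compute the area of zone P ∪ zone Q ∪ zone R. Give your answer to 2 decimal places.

By inclusion–exclusion:
Individual areas: |zone P| = 28, |zone Q| = 32, |zone R| = 18.
|zone P∩zone Q|: x∈[5,8], y∈[2,6] → 3·4 = 12.
|zone P∩zone R|: x∈[5,6], y∈[2,7] → 1·5 = 5.
|zone Q∩zone R|: x∈[3,6], y∈[2,6] → 3·4 = 12.
|zone P∩zone Q∩zone R| = 4.
|zone P ∪ zone Q ∪ zone R| = 78 − 29 + 4 = 53.00.

53.00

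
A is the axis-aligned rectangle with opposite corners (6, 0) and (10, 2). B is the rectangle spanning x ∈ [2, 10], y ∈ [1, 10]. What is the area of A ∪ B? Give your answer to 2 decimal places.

76.00

By inclusion–exclusion:
Individual areas: |A| = 8, |B| = 72.
|A∩B|: x∈[6,10], y∈[1,2] → 4·1 = 4.
|A ∪ B| = 80 − 4 = 76.00.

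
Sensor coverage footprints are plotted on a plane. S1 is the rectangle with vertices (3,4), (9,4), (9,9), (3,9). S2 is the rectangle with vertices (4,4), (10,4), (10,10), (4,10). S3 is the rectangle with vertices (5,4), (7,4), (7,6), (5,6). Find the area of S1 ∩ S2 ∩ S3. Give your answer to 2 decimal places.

4.00

The intersection is the polygon with vertices (5,4), (5,6), (7,6), (7,4).
By the shoelace formula its area is 4.00.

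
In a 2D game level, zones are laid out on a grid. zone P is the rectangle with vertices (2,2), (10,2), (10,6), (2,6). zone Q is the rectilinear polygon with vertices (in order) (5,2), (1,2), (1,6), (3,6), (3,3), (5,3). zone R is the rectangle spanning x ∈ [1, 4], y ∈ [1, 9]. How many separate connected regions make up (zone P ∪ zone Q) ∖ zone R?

(zone P ∪ zone Q) ∖ zone R is a single connected region.

1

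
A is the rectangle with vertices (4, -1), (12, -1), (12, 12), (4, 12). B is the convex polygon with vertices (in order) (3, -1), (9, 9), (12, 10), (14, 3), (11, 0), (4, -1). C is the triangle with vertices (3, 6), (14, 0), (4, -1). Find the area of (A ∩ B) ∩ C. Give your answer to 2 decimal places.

24.00

The region (A ∩ B) ∩ C is the polygon with vertices (11,0), (4,-1), (4,0.667), (6.164,4.274), (12,1.091), (12,1).
By the shoelace formula its area is 24.00.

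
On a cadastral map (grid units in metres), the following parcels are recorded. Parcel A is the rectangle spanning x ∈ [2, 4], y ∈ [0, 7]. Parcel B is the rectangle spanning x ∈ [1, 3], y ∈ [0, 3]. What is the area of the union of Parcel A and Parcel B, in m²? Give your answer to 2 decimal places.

17.00

By inclusion–exclusion:
Individual areas: |Parcel A| = 14, |Parcel B| = 6.
|Parcel A∩Parcel B|: x∈[2,3], y∈[0,3] → 1·3 = 3.
|Parcel A ∪ Parcel B| = 20 − 3 = 17.00.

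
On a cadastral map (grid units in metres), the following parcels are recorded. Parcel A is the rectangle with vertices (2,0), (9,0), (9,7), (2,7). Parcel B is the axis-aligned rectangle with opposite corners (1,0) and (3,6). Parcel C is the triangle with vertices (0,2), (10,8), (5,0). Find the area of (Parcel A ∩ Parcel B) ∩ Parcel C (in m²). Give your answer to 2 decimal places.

The region (Parcel A ∩ Parcel B) ∩ Parcel C is the polygon with vertices (3,0.8), (2,1.2), (2,3.2), (3,3.8).
By the shoelace formula its area is 2.50.

2.50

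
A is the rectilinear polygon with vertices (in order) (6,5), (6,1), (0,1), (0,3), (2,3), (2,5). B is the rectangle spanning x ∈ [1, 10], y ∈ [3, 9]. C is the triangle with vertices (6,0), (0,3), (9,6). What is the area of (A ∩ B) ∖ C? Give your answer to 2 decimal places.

2.67

|A ∩ B| = 8.
|(A ∩ B) ∩ C| = 5.3333.
|(A ∩ B) ∖ C| = 8 − 5.3333 = 2.67.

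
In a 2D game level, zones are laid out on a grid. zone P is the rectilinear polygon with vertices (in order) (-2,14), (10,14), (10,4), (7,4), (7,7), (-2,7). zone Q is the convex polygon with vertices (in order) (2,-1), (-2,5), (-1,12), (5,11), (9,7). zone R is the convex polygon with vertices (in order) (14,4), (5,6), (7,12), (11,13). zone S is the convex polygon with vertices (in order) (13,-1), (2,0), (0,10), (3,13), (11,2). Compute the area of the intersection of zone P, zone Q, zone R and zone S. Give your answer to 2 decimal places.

3.13

The intersection is the polygon with vertices (5.971,8.914), (8.106,5.979), (7.616,5.419), (7,5.556), (7,7), (5.333,7).
By the shoelace formula its area is 3.13.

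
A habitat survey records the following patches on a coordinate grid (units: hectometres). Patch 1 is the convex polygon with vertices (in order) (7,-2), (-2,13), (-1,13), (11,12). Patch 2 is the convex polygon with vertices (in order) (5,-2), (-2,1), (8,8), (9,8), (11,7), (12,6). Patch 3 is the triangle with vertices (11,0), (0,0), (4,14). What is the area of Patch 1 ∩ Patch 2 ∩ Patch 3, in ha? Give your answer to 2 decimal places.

24.93

The intersection is the polygon with vertices (7.259,7.481), (8.818,4.364), (7.97,1.394), (6.75,0), (5.8,0), (3.07,4.549).
By the shoelace formula its area is 24.93.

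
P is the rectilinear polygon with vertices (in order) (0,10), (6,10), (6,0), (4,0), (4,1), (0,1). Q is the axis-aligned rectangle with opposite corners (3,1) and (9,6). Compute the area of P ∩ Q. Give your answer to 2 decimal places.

The intersection is the polygon with vertices (6,1), (4,1), (3,1), (3,6), (6,6).
By the shoelace formula its area is 15.00.

15.00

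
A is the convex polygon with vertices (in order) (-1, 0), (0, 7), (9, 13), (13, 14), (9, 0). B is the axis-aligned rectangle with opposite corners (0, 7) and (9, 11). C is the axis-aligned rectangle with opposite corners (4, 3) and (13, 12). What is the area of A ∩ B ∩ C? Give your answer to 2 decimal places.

18.67

The intersection is the polygon with vertices (9,11), (9,7), (4,7), (4,9.667), (6,11).
By the shoelace formula its area is 18.67.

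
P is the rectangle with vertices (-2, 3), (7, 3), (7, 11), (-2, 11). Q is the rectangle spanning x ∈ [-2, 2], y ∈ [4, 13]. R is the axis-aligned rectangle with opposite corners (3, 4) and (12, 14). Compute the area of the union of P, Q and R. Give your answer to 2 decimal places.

By inclusion–exclusion:
Individual areas: |P| = 72, |Q| = 36, |R| = 90.
|P∩Q|: x∈[-2,2], y∈[4,11] → 4·7 = 28.
|P∩R|: x∈[3,7], y∈[4,11] → 4·7 = 28.
|Q∩R| = 0 (no overlap).
|P∩Q∩R| = 0.
|P ∪ Q ∪ R| = 198 − 56 + 0 = 142.00.

142.00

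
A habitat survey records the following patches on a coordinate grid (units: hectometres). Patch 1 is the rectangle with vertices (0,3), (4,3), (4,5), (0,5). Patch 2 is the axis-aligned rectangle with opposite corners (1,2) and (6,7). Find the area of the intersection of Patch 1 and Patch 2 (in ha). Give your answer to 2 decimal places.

6.00

|Patch 1∩Patch 2|: x∈[1,4], y∈[3,5] → 3·2 = 6.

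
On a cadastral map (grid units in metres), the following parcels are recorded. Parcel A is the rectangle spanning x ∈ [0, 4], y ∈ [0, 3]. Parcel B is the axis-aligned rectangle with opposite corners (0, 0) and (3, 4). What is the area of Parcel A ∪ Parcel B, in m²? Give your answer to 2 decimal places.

By inclusion–exclusion:
Individual areas: |Parcel A| = 12, |Parcel B| = 12.
|Parcel A∩Parcel B|: x∈[0,3], y∈[0,3] → 3·3 = 9.
|Parcel A ∪ Parcel B| = 24 − 9 = 15.00.

15.00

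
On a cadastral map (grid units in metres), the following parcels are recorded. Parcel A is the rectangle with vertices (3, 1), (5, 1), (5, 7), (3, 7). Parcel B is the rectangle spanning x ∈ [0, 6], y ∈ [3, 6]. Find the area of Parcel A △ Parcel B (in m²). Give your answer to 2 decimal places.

18.00

|Parcel A∩Parcel B|: x∈[3,5], y∈[3,6] → 2·3 = 6.
|Parcel A △ Parcel B| = |Parcel A| + |Parcel B| − 2·|Parcel A∩Parcel B| = 12 + 18 − 12 = 18.00.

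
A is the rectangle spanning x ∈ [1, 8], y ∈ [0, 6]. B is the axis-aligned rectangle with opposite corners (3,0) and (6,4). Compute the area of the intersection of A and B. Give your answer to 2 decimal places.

|A∩B|: x∈[3,6], y∈[0,4] → 3·4 = 12.

12.00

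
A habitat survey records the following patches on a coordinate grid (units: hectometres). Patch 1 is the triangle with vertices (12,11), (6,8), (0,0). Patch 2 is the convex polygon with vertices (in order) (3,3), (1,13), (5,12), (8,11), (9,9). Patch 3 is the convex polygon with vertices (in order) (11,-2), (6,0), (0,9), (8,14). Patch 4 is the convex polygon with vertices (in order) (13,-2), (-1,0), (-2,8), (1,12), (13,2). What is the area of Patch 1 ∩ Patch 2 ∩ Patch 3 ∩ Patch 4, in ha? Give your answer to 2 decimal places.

The intersection is the polygon with vertices (3.6,3.6), (3.176,4.235), (5.923,7.897), (7,7).
By the shoelace formula its area is 5.00.

5.00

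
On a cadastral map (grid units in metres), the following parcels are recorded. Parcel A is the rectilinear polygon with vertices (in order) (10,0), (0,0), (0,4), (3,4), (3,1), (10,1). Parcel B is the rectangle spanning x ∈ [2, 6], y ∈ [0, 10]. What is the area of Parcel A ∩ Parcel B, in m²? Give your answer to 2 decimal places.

7.00

The intersection is the polygon with vertices (2,0), (2,4), (3,4), (3,1), (6,1), (6,0).
By the shoelace formula its area is 7.00.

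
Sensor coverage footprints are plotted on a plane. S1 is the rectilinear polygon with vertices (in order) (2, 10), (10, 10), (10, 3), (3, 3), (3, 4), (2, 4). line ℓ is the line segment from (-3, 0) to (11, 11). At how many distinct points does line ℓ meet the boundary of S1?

2

The segment meets the boundary at (9.727,10), (2.091,4).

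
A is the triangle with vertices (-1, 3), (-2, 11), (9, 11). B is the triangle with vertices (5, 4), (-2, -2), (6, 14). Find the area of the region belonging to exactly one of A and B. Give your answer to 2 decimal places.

58.47

|A| = 44, |B| = 32, |A∩B| = 8.7652.
|A △ B| = |A| + |B| − 2·|A∩B| = 44 + 32 − 17.5304 = 58.47.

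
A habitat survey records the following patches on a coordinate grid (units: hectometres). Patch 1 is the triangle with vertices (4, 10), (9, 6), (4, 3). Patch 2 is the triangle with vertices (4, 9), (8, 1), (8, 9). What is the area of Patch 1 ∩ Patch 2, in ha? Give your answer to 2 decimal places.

The intersection is the polygon with vertices (8,6.8), (8,5.4), (6.308,4.385), (4,9), (5.25,9).
By the shoelace formula its area is 9.25.

9.25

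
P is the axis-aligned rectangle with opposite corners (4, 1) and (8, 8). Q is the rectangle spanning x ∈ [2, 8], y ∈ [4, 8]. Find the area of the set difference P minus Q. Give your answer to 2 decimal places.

12.00

|P∩Q|: x∈[4,8], y∈[4,8] → 4·4 = 16.
|P| = 28.
|P ∖ Q| = |P| − |P∩Q| = 28 − 16 = 12.00.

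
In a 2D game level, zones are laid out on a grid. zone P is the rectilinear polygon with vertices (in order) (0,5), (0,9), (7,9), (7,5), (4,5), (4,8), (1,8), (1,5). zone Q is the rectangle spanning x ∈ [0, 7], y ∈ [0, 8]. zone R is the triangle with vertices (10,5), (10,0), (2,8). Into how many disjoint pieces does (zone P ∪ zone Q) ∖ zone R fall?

(zone P ∪ zone Q) ∖ zone R is a single connected region.

1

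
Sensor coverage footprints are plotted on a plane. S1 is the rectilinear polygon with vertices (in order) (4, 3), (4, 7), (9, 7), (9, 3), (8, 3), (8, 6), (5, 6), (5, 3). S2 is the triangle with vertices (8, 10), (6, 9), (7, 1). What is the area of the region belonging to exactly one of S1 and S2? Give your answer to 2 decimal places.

16.90

|S1| = 11, |S2| = 8.5, |S1∩S2| = 1.2986.
|S1 △ S2| = |S1| + |S2| − 2·|S1∩S2| = 11 + 8.5 − 2.5972 = 16.90.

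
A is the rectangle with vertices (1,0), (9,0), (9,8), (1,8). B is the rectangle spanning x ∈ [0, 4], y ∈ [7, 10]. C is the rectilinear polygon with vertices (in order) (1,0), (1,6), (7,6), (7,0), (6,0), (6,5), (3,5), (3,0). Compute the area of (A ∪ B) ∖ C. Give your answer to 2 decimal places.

52.00

|A ∪ B| = 73.
|(A ∪ B) ∩ C| = 21.
|(A ∪ B) ∖ C| = 73 − 21 = 52.00.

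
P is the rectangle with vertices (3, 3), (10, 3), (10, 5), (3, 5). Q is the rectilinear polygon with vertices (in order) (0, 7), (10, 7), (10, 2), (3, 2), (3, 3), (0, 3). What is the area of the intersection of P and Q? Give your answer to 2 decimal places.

The intersection is the polygon with vertices (10,3), (3,3), (3,5), (10,5).
By the shoelace formula its area is 14.00.

14.00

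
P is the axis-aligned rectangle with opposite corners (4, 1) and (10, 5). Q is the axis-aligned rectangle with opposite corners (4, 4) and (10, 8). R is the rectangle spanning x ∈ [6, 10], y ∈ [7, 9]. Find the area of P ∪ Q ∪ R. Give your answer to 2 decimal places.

46.00

By inclusion–exclusion:
Individual areas: |P| = 24, |Q| = 24, |R| = 8.
|P∩Q|: x∈[4,10], y∈[4,5] → 6·1 = 6.
|P∩R| = 0 (no overlap).
|Q∩R|: x∈[6,10], y∈[7,8] → 4·1 = 4.
|P∩Q∩R| = 0.
|P ∪ Q ∪ R| = 56 − 10 + 0 = 46.00.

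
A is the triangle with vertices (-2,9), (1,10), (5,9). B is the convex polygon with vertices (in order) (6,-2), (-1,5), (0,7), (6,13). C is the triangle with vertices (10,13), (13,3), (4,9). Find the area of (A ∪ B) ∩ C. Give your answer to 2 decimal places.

The region (A ∪ B) ∩ C is the polygon with vertices (6,7.667), (4,9), (6,10.333).
By the shoelace formula its area is 2.67.

2.67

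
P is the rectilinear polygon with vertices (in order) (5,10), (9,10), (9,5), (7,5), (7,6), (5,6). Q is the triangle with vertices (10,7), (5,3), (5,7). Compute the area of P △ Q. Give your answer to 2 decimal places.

|P| = 18, |Q| = 10, |P∩Q| = 5.1.
|P △ Q| = |P| + |Q| − 2·|P∩Q| = 18 + 10 − 10.2 = 17.80.

17.80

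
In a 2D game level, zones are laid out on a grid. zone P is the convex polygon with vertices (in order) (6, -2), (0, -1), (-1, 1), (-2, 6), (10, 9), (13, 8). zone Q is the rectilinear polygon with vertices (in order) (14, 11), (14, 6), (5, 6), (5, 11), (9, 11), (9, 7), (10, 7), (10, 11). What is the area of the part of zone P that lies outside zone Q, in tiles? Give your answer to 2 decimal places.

|zone P| = 100, |zone P∩zone Q| = 16.1.
|zone P ∖ zone Q| = |zone P| − |zone P∩zone Q| = 100 − 16.1 = 83.90.

83.90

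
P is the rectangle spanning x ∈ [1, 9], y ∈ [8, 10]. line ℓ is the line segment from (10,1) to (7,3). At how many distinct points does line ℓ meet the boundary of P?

The segment lies entirely outside P and never meets its boundary.

0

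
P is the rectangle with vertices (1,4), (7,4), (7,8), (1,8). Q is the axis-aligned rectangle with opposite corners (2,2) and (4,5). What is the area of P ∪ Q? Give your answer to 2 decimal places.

28.00

By inclusion–exclusion:
Individual areas: |P| = 24, |Q| = 6.
|P∩Q|: x∈[2,4], y∈[4,5] → 2·1 = 2.
|P ∪ Q| = 30 − 2 = 28.00.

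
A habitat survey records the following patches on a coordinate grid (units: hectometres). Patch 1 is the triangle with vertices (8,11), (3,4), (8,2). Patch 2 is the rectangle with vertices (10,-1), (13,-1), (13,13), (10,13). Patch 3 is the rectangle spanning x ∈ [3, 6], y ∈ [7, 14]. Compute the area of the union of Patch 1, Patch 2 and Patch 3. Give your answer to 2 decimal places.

84.99

By inclusion–exclusion:
Individual areas: |Patch 1| = 22.5, |Patch 2| = 42, |Patch 3| = 21.
|Patch 1∩Patch 2| = 0.
|Patch 1∩Patch 3| = 0.5143.
|Patch 2∩Patch 3| = 0 (no overlap).
|Patch 1∩Patch 2∩Patch 3| = 0.
|Patch 1 ∪ Patch 2 ∪ Patch 3| = 85.5 − 0.5143 + 0 = 84.99.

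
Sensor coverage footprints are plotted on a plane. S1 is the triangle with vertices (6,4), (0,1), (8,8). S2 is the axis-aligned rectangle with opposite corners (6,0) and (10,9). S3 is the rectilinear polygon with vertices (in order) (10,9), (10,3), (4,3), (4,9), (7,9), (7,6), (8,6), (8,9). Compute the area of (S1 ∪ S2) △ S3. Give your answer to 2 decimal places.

|S1 ∪ S2| = 42.75.
|(S1 ∪ S2) ∩ S3| = 24.75.
|(S1 ∪ S2) △ S3| = 42.75 + 33 − 49.5 = 26.25.

26.25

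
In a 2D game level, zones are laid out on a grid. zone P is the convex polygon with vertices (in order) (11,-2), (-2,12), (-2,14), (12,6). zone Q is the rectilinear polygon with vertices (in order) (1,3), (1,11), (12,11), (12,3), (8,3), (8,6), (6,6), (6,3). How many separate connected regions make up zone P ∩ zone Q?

1

zone P ∩ zone Q is a single connected region.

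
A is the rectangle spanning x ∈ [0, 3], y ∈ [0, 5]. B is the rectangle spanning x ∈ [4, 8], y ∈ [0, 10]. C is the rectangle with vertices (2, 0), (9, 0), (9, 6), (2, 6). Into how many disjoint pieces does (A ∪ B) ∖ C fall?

(A ∪ B) ∖ C splits into 2 disjoint pieces (area 10, area 16).

2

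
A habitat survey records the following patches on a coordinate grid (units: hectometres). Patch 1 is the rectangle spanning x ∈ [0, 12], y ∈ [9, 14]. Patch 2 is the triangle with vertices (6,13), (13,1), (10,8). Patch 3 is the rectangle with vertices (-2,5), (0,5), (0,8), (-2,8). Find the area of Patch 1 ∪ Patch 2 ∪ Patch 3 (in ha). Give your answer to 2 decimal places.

By inclusion–exclusion:
Individual areas: |Patch 1| = 60, |Patch 2| = 6.5, |Patch 3| = 6.
|Patch 1∩Patch 2| = 1.7333.
|Patch 1∩Patch 3| = 0 (no overlap).
|Patch 2∩Patch 3| = 0.
|Patch 1∩Patch 2∩Patch 3| = 0.
|Patch 1 ∪ Patch 2 ∪ Patch 3| = 72.5 − 1.7333 + 0 = 70.77.

70.77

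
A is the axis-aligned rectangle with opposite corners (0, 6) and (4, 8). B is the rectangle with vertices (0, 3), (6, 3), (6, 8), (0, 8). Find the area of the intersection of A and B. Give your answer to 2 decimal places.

8.00

|A∩B|: x∈[0,4], y∈[6,8] → 4·2 = 8.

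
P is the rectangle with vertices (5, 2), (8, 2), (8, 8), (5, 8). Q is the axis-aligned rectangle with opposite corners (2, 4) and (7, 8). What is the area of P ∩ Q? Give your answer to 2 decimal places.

8.00

|P∩Q|: x∈[5,7], y∈[4,8] → 2·4 = 8.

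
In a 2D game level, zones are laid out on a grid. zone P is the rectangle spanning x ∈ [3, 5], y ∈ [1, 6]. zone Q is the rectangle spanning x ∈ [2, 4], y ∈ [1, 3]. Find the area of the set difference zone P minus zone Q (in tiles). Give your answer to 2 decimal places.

8.00

|zone P∩zone Q|: x∈[3,4], y∈[1,3] → 1·2 = 2.
|zone P| = 10.
|zone P ∖ zone Q| = |zone P| − |zone P∩zone Q| = 10 − 2 = 8.00.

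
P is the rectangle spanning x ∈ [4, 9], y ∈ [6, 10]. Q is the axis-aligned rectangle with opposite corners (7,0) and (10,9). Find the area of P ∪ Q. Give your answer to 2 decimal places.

41.00

By inclusion–exclusion:
Individual areas: |P| = 20, |Q| = 27.
|P∩Q|: x∈[7,9], y∈[6,9] → 2·3 = 6.
|P ∪ Q| = 47 − 6 = 41.00.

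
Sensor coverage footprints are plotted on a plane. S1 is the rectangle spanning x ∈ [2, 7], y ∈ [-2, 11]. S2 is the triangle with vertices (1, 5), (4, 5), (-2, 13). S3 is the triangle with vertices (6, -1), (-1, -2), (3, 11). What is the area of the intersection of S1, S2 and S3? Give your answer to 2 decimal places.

The intersection is the polygon with vertices (4,5), (2,5), (2,7.667).
By the shoelace formula its area is 2.67.

2.67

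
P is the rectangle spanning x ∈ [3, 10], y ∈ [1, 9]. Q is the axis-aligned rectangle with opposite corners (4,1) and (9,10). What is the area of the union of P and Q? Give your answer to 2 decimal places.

61.00

By inclusion–exclusion:
Individual areas: |P| = 56, |Q| = 45.
|P∩Q|: x∈[4,9], y∈[1,9] → 5·8 = 40.
|P ∪ Q| = 101 − 40 = 61.00.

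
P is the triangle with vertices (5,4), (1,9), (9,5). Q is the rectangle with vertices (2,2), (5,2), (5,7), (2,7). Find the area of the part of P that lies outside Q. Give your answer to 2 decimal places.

|P| = 12, |P∩Q| = 3.6.
|P ∖ Q| = |P| − |P∩Q| = 12 − 3.6 = 8.40.

8.40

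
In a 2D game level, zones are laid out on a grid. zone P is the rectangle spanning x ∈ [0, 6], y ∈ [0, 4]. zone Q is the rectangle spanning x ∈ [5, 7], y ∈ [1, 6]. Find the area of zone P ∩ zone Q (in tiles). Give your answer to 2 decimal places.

3.00

|zone P∩zone Q|: x∈[5,6], y∈[1,4] → 1·3 = 3.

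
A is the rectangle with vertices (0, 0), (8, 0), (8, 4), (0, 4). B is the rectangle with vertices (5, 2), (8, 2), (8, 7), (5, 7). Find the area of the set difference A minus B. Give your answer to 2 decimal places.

26.00

|A∩B|: x∈[5,8], y∈[2,4] → 3·2 = 6.
|A| = 32.
|A ∖ B| = |A| − |A∩B| = 32 − 6 = 26.00.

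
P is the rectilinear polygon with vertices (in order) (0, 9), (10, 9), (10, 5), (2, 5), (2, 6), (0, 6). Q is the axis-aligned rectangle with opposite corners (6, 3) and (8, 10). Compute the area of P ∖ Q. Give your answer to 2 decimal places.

30.00

|P| = 38, |P∩Q| = 8.
|P ∖ Q| = |P| − |P∩Q| = 38 − 8 = 30.00.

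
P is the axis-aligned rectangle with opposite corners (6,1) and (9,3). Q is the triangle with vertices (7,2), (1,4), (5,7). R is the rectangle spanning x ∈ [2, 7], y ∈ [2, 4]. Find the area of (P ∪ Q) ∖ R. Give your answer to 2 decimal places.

|P ∪ Q| = 18.3667.
|(P ∪ Q) ∩ R| = 5.4.
|(P ∪ Q) ∖ R| = 18.3667 − 5.4 = 12.97.

12.97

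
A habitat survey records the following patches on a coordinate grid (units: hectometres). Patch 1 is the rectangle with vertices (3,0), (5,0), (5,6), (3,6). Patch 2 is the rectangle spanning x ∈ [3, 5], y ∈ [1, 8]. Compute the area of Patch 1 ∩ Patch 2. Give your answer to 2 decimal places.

10.00

|Patch 1∩Patch 2|: x∈[3,5], y∈[1,6] → 2·5 = 10.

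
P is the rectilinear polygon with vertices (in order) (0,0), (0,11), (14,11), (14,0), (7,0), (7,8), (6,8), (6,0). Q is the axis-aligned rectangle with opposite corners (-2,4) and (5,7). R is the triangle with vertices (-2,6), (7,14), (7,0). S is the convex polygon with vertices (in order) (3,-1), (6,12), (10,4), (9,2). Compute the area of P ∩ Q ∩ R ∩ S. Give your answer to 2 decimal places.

1.50

The intersection is the polygon with vertices (5,4), (4.154,4), (4.846,7), (5,7).
By the shoelace formula its area is 1.50.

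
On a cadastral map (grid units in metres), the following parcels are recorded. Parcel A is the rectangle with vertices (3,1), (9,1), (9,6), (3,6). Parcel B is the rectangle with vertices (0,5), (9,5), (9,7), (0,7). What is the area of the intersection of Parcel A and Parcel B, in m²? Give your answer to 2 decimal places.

|Parcel A∩Parcel B|: x∈[3,9], y∈[5,6] → 6·1 = 6.

6.00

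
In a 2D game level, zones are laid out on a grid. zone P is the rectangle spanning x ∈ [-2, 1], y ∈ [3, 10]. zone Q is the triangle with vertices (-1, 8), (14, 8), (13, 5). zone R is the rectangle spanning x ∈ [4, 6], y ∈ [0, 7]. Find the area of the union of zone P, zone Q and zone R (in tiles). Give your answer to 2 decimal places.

56.50

By inclusion–exclusion:
Individual areas: |zone P| = 21, |zone Q| = 22.5, |zone R| = 14.
|zone P∩zone Q| = 0.4286.
|zone P∩zone R| = 0 (no overlap).
|zone Q∩zone R| = 0.5714.
|zone P∩zone Q∩zone R| = 0.
|zone P ∪ zone Q ∪ zone R| = 57.5 − 1 + 0 = 56.50.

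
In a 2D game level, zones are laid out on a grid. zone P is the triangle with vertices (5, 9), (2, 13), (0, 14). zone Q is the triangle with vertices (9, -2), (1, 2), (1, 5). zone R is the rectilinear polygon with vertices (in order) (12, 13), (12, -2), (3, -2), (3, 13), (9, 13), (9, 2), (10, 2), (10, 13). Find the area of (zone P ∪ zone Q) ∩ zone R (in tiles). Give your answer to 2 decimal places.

7.42

|zone P ∪ zone Q| = 14.5.
|(zone P ∪ zone Q) ∩ zone R| = 7.42.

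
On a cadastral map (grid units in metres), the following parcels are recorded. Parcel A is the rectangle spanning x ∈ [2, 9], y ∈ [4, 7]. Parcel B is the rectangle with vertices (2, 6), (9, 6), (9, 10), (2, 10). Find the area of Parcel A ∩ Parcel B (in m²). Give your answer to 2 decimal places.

7.00

|Parcel A∩Parcel B|: x∈[2,9], y∈[6,7] → 7·1 = 7.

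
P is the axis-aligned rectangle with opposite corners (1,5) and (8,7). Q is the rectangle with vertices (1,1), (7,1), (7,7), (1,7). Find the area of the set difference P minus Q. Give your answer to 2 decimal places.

|P∩Q|: x∈[1,7], y∈[5,7] → 6·2 = 12.
|P| = 14.
|P ∖ Q| = |P| − |P∩Q| = 14 − 12 = 2.00.

2.00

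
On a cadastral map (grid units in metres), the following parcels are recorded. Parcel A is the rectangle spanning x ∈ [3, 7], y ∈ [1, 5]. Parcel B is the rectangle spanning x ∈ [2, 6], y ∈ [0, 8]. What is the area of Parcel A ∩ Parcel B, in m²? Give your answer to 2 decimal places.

|Parcel A∩Parcel B|: x∈[3,6], y∈[1,5] → 3·4 = 12.

12.00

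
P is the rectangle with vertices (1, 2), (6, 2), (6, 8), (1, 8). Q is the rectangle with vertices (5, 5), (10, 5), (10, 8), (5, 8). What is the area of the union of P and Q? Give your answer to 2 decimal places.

42.00

By inclusion–exclusion:
Individual areas: |P| = 30, |Q| = 15.
|P∩Q|: x∈[5,6], y∈[5,8] → 1·3 = 3.
|P ∪ Q| = 45 − 3 = 42.00.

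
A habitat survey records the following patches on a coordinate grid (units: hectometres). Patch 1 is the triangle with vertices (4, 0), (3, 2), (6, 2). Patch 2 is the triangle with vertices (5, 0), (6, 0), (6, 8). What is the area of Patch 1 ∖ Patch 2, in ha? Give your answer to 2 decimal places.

|Patch 1| = 3, |Patch 1∩Patch 2| = 0.3214.
|Patch 1 ∖ Patch 2| = |Patch 1| − |Patch 1∩Patch 2| = 3 − 0.3214 = 2.68.

2.68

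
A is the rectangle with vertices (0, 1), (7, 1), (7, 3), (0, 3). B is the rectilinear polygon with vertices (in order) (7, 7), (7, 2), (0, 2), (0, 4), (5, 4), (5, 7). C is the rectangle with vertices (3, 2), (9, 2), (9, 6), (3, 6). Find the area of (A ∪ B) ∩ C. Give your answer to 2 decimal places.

12.00

The region (A ∪ B) ∩ C is the polygon with vertices (5,4), (5,6), (7,6), (7,3), (7,2), (3,2), (3,4).
By the shoelace formula its area is 12.00.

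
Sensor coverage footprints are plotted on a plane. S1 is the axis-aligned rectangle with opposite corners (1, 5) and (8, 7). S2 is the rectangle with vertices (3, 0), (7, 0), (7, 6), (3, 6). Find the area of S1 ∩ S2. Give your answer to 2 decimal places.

4.00

|S1∩S2|: x∈[3,7], y∈[5,6] → 4·1 = 4.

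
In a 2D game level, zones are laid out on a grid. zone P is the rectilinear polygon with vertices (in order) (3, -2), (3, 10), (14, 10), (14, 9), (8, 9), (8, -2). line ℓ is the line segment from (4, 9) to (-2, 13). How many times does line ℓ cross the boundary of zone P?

1

The segment meets the boundary at (3,9.667).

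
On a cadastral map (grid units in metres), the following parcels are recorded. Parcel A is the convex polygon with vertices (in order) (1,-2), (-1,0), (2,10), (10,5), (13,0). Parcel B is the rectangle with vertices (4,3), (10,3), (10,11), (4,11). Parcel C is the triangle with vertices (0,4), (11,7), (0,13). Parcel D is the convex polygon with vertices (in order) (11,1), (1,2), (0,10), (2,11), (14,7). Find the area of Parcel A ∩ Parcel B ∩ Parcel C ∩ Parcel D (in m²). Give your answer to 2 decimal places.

The intersection is the polygon with vertices (8.076,6.202), (4,5.091), (4,8.75).
By the shoelace formula its area is 7.46.

7.46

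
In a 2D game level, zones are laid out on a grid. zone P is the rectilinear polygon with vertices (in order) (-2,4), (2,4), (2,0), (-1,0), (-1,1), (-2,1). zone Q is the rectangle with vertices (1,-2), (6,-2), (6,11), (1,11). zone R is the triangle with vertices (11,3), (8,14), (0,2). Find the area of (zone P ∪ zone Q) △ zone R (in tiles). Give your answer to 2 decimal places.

87.27

|zone P ∪ zone Q| = 76.
|(zone P ∪ zone Q) ∩ zone R| = 25.3636.
|(zone P ∪ zone Q) △ zone R| = 76 + 62 − 50.7273 = 87.27.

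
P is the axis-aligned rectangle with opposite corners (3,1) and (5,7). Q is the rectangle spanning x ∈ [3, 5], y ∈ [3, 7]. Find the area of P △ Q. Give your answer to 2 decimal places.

|P∩Q|: x∈[3,5], y∈[3,7] → 2·4 = 8.
|P △ Q| = |P| + |Q| − 2·|P∩Q| = 12 + 8 − 16 = 4.00.

4.00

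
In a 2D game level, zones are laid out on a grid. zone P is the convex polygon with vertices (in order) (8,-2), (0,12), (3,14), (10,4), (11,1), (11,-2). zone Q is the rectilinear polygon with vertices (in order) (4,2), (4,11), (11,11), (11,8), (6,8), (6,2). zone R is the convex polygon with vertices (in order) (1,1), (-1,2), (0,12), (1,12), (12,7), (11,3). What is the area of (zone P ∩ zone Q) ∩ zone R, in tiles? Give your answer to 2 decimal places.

14.82

The region (zone P ∩ zone Q) ∩ zone R is the polygon with vertices (4,10.636), (5.987,9.733), (7.2,8), (6,8), (6,2), (5.714,2), (4,5).
By the shoelace formula its area is 14.82.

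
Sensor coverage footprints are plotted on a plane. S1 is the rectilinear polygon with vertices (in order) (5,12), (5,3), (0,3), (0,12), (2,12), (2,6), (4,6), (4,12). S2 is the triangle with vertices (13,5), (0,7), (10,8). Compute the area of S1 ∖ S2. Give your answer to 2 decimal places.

|S1| = 33, |S1∩S2| = 1.65.
|S1 ∖ S2| = |S1| − |S1∩S2| = 33 − 1.65 = 31.35.

31.35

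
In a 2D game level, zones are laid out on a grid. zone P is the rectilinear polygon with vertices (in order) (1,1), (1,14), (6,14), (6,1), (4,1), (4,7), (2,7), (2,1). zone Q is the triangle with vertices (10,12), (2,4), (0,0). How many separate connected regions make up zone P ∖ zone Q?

3

zone P ∖ zone Q splits into 3 disjoint pieces (area 0.8, area 39, area 10).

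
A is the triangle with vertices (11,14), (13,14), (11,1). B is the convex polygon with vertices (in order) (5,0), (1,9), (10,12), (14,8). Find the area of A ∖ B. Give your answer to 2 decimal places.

8.01

|A| = 13, |A∩B| = 4.9934.
|A ∖ B| = |A| − |A∩B| = 13 − 4.9934 = 8.01.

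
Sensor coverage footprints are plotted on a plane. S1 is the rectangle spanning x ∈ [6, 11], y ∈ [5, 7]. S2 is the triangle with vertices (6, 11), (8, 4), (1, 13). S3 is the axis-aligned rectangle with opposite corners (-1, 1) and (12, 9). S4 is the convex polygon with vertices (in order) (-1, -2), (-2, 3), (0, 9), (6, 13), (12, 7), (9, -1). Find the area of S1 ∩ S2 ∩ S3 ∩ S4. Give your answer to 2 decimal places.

1.90

The intersection is the polygon with vertices (7.714,5), (7.222,5), (6,6.571), (6,7), (7.143,7).
By the shoelace formula its area is 1.90.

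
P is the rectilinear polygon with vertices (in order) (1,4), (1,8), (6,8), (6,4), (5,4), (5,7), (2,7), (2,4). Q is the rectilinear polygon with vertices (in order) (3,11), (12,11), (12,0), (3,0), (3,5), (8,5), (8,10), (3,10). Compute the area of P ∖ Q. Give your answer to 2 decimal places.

10.00

|P| = 11, |P∩Q| = 1.
|P ∖ Q| = |P| − |P∩Q| = 11 − 1 = 10.00.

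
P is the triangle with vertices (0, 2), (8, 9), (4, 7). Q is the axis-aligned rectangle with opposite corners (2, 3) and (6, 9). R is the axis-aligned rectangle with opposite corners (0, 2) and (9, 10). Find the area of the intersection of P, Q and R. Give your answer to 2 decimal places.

The intersection is the polygon with vertices (2,4.5), (4,7), (6,8), (6,7.25), (2,3.75).
By the shoelace formula its area is 4.50.

4.50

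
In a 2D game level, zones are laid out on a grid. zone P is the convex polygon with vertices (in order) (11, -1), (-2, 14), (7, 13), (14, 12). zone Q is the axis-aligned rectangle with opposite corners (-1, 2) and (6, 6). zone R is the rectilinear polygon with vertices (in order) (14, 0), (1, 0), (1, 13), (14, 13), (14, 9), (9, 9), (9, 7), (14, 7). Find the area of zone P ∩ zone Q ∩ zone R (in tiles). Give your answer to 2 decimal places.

0.66

The intersection is the polygon with vertices (6,6), (6,4.769), (4.933,6).
By the shoelace formula its area is 0.66.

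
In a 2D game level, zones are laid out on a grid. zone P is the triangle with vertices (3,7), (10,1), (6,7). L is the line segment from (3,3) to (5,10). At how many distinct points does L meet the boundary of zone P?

The segment meets the boundary at (4.143,7), (3.918,6.213).

2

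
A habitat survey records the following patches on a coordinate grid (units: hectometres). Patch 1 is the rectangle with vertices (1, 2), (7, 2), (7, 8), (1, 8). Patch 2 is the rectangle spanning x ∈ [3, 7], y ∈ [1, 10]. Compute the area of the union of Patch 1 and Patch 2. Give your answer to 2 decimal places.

By inclusion–exclusion:
Individual areas: |Patch 1| = 36, |Patch 2| = 36.
|Patch 1∩Patch 2|: x∈[3,7], y∈[2,8] → 4·6 = 24.
|Patch 1 ∪ Patch 2| = 72 − 24 = 48.00.

48.00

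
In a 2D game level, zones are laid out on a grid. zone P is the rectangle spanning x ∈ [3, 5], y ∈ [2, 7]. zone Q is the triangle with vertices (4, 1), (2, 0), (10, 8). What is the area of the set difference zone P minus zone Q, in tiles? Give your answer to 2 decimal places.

|zone P| = 10, |zone P∩zone Q| = 0.4881.
|zone P ∖ zone Q| = |zone P| − |zone P∩zone Q| = 10 − 0.4881 = 9.51.

9.51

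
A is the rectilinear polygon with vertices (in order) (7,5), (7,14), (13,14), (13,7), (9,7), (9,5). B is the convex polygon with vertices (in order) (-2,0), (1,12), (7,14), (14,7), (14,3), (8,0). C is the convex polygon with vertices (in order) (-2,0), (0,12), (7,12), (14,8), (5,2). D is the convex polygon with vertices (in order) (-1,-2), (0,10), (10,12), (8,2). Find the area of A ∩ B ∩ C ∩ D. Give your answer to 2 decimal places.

The intersection is the polygon with vertices (7,5), (7,11.4), (7.778,11.556), (9.692,10.461), (9,7), (8.6,5).
By the shoelace formula its area is 13.56.

13.56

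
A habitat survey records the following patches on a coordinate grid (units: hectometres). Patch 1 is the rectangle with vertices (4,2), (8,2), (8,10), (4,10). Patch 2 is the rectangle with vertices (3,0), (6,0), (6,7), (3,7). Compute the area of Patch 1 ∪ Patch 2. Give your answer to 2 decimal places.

43.00

By inclusion–exclusion:
Individual areas: |Patch 1| = 32, |Patch 2| = 21.
|Patch 1∩Patch 2|: x∈[4,6], y∈[2,7] → 2·5 = 10.
|Patch 1 ∪ Patch 2| = 53 − 10 = 43.00.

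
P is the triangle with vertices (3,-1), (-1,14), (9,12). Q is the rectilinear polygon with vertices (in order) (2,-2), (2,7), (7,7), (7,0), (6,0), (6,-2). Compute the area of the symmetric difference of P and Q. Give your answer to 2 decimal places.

|P| = 71, |Q| = 43, |P∩Q| = 20.8942.
|P △ Q| = |P| + |Q| − 2·|P∩Q| = 71 + 43 − 41.7885 = 72.21.

72.21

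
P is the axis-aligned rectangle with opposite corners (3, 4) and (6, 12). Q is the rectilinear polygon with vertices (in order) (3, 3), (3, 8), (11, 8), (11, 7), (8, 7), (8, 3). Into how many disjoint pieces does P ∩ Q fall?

1

P ∩ Q is a single connected region.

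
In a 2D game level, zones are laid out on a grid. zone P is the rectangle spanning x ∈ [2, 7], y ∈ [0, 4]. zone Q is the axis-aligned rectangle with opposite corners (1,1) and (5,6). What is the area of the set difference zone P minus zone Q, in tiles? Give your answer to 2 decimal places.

11.00

|zone P∩zone Q|: x∈[2,5], y∈[1,4] → 3·3 = 9.
|zone P| = 20.
|zone P ∖ zone Q| = |zone P| − |zone P∩zone Q| = 20 − 9 = 11.00.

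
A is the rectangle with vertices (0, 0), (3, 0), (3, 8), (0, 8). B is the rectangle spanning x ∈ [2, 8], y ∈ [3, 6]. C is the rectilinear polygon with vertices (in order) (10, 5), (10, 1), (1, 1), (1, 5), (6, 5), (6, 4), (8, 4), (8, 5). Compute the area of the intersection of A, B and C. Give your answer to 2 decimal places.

2.00

The intersection is the polygon with vertices (2,3), (2,5), (3,5), (3,3).
By the shoelace formula its area is 2.00.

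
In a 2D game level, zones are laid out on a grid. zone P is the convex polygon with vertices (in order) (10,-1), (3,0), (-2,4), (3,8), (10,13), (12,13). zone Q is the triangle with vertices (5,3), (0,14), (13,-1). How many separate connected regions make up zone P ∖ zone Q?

zone P ∖ zone Q splits into 2 disjoint pieces (area 42.74, area 42.9899).

2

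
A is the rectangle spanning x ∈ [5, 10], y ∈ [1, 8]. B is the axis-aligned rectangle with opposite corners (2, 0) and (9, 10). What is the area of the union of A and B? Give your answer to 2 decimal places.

77.00

By inclusion–exclusion:
Individual areas: |A| = 35, |B| = 70.
|A∩B|: x∈[5,9], y∈[1,8] → 4·7 = 28.
|A ∪ B| = 105 − 28 = 77.00.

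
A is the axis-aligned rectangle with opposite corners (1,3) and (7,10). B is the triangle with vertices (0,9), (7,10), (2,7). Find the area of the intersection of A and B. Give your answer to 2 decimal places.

7.43

The intersection is the polygon with vertices (1,9.143), (7,10), (2,7), (1,8).
By the shoelace formula its area is 7.43.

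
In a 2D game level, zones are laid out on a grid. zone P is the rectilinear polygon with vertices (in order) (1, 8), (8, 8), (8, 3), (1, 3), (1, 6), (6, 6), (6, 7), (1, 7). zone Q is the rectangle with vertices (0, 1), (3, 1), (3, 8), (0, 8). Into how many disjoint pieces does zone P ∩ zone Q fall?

zone P ∩ zone Q splits into 2 disjoint pieces (area 2, area 6).

2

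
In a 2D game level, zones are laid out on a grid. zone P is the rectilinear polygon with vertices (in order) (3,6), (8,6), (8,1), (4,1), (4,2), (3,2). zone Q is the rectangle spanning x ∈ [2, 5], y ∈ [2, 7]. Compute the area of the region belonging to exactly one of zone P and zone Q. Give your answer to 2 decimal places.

|zone P| = 24, |zone Q| = 15, |zone P∩zone Q| = 8.
|zone P △ zone Q| = |zone P| + |zone Q| − 2·|zone P∩zone Q| = 24 + 15 − 16 = 23.00.

23.00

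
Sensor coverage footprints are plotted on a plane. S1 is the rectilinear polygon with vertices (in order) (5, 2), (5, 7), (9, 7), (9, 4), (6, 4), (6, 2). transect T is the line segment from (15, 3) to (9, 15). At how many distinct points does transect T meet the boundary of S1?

0

The segment lies entirely outside S1 and never meets its boundary.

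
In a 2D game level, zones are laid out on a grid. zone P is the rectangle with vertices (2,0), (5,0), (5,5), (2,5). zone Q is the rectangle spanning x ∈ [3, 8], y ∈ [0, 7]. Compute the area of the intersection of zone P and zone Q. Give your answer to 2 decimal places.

|zone P∩zone Q|: x∈[3,5], y∈[0,5] → 2·5 = 10.

10.00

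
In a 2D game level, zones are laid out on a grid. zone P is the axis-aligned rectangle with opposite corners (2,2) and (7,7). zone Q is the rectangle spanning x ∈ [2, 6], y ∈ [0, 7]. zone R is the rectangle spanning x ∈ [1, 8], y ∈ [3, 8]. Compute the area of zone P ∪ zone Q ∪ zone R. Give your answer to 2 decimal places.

By inclusion–exclusion:
Individual areas: |zone P| = 25, |zone Q| = 28, |zone R| = 35.
|zone P∩zone Q|: x∈[2,6], y∈[2,7] → 4·5 = 20.
|zone P∩zone R|: x∈[2,7], y∈[3,7] → 5·4 = 20.
|zone Q∩zone R|: x∈[2,6], y∈[3,7] → 4·4 = 16.
|zone P∩zone Q∩zone R| = 16.
|zone P ∪ zone Q ∪ zone R| = 88 − 56 + 16 = 48.00.

48.00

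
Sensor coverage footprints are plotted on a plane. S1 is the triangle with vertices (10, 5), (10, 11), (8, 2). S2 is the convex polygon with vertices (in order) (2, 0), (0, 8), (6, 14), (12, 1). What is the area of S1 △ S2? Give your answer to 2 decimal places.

|S1| = 6, |S2| = 98, |S1∩S2| = 3.5917.
|S1 △ S2| = |S1| + |S2| − 2·|S1∩S2| = 6 + 98 − 7.1833 = 96.82.

96.82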